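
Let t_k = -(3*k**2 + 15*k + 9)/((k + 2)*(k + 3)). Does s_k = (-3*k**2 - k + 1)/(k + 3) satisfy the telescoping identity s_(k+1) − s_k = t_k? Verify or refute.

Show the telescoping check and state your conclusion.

Invalid: residual 2*(7*k + 5)/(k**3 + 9*k**2 + 26*k + 24) ≠ 0.

s_(k+1) = (-k - 3*(k + 1)**2)/(k + 4)
s_(k+1) − s_k = (-3*k**2 - 21*k - 13)/(k**2 + 7*k + 12)
(s_(k+1) − s_k) − t_k = 2*(7*k + 5)/(k**3 + 9*k**2 + 26*k + 24)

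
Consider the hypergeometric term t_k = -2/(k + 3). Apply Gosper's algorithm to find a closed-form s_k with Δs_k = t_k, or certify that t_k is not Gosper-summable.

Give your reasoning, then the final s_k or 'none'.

The ratio is (k + 3)/(k + 4).
Normal form (A,B,C) = (k + 3, k + 4, 1).
Need (k + 3)·f(k+1) − (k + 3)·f(k) = 1.
Degrees (1,1,0) ⇒ d ≤ 0.
Write f(k) = c0. Then LHS − RHS = -1, requiring -1 = 0: contradictory. No certificate.

not Gosper-summable; s_k does not exist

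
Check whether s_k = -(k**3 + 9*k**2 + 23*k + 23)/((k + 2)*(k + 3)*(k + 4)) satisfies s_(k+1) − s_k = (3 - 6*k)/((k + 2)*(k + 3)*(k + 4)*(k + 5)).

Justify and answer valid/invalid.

valid; difference matches t_k

s_(k+1) = (-23*k - (k + 1)**3 - 9*(k + 1)**2 - 46)/((k + 3)*(k + 4)*(k + 5))
s_(k+1) − s_k = 3*(1 - 2*k)/(k**4 + 14*k**3 + 71*k**2 + 154*k + 120)
(s_(k+1) − s_k) − t_k = 0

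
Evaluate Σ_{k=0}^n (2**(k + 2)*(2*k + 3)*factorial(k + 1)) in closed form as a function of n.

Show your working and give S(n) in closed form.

t_(k+1)/t_k = 2*(k + 2)*(2*k + 5)/(2*k + 3).
Gosper form: A/B · C(k+1)/C(k) with A=2*k + 4, B=1, C=k + 3/2.
f must satisfy (2*k + 4)·f(k+1) − (1)·f(k) = k + 3/2.
Degrees (1,0,1) ⇒ d ≤ 0.
Solve for f: f(k) = 1/2 (degree 0 ≤ 0).
Get s_k = R·t_k = 2**(k + 2)*factorial(k + 1) with R(k) = B(k−1)f(k)/C(k) = 1/(2*k + 3).
Verify: 2**(k + 2)*(2*k + 3)*factorial(k + 1) matches t_k.
Evaluate: s_(n+1) = 2**(n + 3)*factorial(n + 2); subtract s_(0) = 4 ⇒ S(n) = 8*2**n*factorial(n + 2) - 4.

S(n) = 8*2**n*factorial(n + 2) - 4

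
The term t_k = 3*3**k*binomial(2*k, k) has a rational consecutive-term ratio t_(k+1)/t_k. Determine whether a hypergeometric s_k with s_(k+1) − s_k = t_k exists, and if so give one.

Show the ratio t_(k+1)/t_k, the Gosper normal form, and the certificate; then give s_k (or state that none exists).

Ratio r(k) = 6*(2*k + 1)/(k + 1).
Normal form (A,B,C) = (12*k + 6, k + 1, 1).
Need (12*k + 6)·f(k+1) − (k)·f(k) = 1.
Bound: deg f ≤ -1.
Negative degree bound (-1): no f exists, t_k not Gosper-summable.

not Gosper-summable; s_k does not exist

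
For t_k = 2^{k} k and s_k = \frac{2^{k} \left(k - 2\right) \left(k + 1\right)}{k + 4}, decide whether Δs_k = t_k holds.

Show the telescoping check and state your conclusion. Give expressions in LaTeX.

Invalid: residual \frac{3 \cdot 2^{k} \left(- k^{2} - 3 k - 2\right)}{k^{2} + 9 k + 20} ≠ 0.

s_(k+1) = 2**(k + 1)*(k - 1)*(k + 2)/(k + 5)
s_(k+1) − s_k = 2**k*(k**3 + 6*k**2 + 11*k - 6)/(k**2 + 9*k + 20)
(s_(k+1) − s_k) − t_k = 3*2**k*(-k**2 - 3*k - 2)/(k**2 + 9*k + 20)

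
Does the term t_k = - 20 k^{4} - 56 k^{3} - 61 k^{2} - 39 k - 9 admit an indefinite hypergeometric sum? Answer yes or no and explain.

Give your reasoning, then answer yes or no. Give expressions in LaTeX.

Yes. s_k = k \left(- 4 k^{4} - 4 k^{3} + k^{2} - 3 k + 1\right).

r(k) = (20*k**4 + 136*k**3 + 349*k**2 + 409*k + 185)/(20*k**4 + 56*k**3 + 61*k**2 + 39*k + 9) after simplifying.
Take A(k)=1, B(k)=1, C(k)=k**4 + 14*k**3/5 + 61*k**2/20 + 39*k/20 + 9/20.
Need (1)·f(k+1) − (1)·f(k) = k**4 + 14*k**3/5 + 61*k**2/20 + 39*k/20 + 9/20.
Degrees (0,0,4) ⇒ d ≤ 5.
Match coefficients ⇒ f(k) = k*(4*k**4 + 4*k**3 - k**2 + 3*k - 1)/20.
R(k) = B(k−1)·f(k)/C(k) = k*(4*k**4 + 4*k**3 - k**2 + 3*k - 1)/((2*k + 3)*(10*k**3 + 13*k**2 + 11*k + 3)); s_k = R·t_k = k*(-4*k**4 - 4*k**3 + k**2 - 3*k + 1).
s_(k+1) − s_k = -20*k**4 - 56*k**3 - 61*k**2 - 39*k - 9 = t_k.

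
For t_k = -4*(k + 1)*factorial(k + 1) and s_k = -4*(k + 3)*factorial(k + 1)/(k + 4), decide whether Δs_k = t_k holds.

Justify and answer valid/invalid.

s_(k+1) = -4*(k + 4)*factorial(k + 2)/(k + 5)
s_(k+1) − s_k = -4*(k**3 + 9*k**2 + 24*k + 17)*factorial(k + 1)/((k + 4)*(k + 5))
(s_(k+1) − s_k) − t_k = 4*(k**2 + 5*k + 3)*factorial(k + 1)/((k + 4)*(k + 5))

Invalid: residual 4*(k**2 + 5*k + 3)*factorial(k + 1)/((k + 4)*(k + 5)) ≠ 0.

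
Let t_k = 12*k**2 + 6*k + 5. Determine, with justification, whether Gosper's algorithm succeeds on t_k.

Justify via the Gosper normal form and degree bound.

Yes. s_k = k*(4*k**2 - 3*k + 4).

Step 1: r(k) = (12*k**2 + 30*k + 23)/(12*k**2 + 6*k + 5).
Gosper form: A/B · C(k+1)/C(k) with A=1, B=1, C=k**2 + k/2 + 5/12.
Solve (1)·f(k+1) − (1)·f(k) = k**2 + k/2 + 5/12.
Bound: deg f ≤ 3.
Coefficient equations give f(k) = k*(4*k**2 - 3*k + 4)/12.
Certificate R = B(k−1)f/C = k*(4*k**2 - 3*k + 4)/(12*k**2 + 6*k + 5) gives s_k = k*(4*k**2 - 3*k + 4).
Δs = 12*k**2 + 6*k + 5, as required.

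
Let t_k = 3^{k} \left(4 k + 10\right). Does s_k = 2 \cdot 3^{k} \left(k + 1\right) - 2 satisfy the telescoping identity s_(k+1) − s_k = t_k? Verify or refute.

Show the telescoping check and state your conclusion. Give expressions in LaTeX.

s_(k+1) = 2*3**(k + 1)*(k + 2) - 2
s_(k+1) − s_k = 3**k*(4*k + 10)
(s_(k+1) − s_k) − t_k = 0

valid; difference matches t_k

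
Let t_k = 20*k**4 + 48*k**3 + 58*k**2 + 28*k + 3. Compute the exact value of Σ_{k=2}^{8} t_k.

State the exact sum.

t_(k+1)/t_k = (20*k**4 + 128*k**3 + 322*k**2 + 368*k + 157)/(20*k**4 + 48*k**3 + 58*k**2 + 28*k + 3).
So A=1 and B=1, with C=k**4 + 12*k**3/5 + 29*k**2/10 + 7*k/5 + 3/20.
f must satisfy (1)·f(k+1) − (1)·f(k) = k**4 + 12*k**3/5 + 29*k**2/10 + 7*k/5 + 3/20.
From deg A=0, deg B=0, deg C=4: d=5.
Match coefficients ⇒ f(k) = k*(2*k + 1)*(2*k**3 + k - 2)/20.
Get s_k = R·t_k = k*(4*k**4 + 2*k**3 + 2*k**2 - 3*k - 2) with R(k) = B(k−1)f(k)/C(k) = k*(2*k + 1)*(2*k**3 + k - 2)/(20*k**4 + 48*k**3 + 58*k**2 + 28*k + 3).
Verify: 20*k**4 + 48*k**3 + 58*k**2 + 28*k + 3 matches t_k.
Telescoping: Σ = s_(9) − s_(2) = 250515 − (160) = 250355.

Σ = 250355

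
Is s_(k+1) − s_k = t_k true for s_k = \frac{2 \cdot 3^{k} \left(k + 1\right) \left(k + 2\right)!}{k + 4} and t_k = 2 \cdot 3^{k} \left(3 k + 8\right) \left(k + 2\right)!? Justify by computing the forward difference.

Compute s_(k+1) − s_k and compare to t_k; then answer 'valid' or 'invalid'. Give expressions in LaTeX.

Invalid: residual - \frac{6 \cdot 3^{k} \left(3 k^{2} + 20 k + 31\right) \left(k + 2\right)!}{\left(k + 4\right) \left(k + 5\right)} ≠ 0.

s_(k+1) = 6*3**k*(k + 2)*factorial(k + 3)/(k + 5)
s_(k+1) − s_k = 2*3**k*(3*k**3 + 26*k**2 + 72*k + 67)*factorial(k + 2)/((k + 4)*(k + 5))
(s_(k+1) − s_k) − t_k = -6*3**k*(3*k**2 + 20*k + 31)*factorial(k + 2)/((k + 4)*(k + 5))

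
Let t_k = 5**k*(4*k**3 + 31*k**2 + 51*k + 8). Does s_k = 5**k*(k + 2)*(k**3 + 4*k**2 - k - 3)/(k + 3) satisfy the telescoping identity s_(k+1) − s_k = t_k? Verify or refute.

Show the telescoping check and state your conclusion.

Invalid: residual 5**k*(-4*k**4 - 42*k**3 - 140*k**2 - 162*k - 27)/(k**2 + 7*k + 12) ≠ 0.

s_(k+1) = 5**(k + 1)*(k**4 + 10*k**3 + 31*k**2 + 31*k + 3)/(k + 4)
s_(k+1) − s_k = 5**k*(4*k**5 + 55*k**4 + 274*k**3 + 597*k**2 + 506*k + 69)/(k**2 + 7*k + 12)
(s_(k+1) − s_k) − t_k = 5**k*(-4*k**4 - 42*k**3 - 140*k**2 - 162*k - 27)/(k**2 + 7*k + 12)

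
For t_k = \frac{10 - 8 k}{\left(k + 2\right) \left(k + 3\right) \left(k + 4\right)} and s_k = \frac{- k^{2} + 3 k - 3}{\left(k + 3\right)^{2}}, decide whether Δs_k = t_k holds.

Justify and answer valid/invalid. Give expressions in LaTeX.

Invalid: residual \frac{- k^{3} + 7 k^{2} + 23 k - 42}{k^{5} + 16 k^{4} + 101 k^{3} + 314 k^{2} + 480 k + 288} ≠ 0.

s_(k+1) = (3*k - (k + 1)**2)/(k + 4)**2
s_(k+1) − s_k = 3*(-3*k**2 - 7*k + 13)/(k**4 + 14*k**3 + 73*k**2 + 168*k + 144)
(s_(k+1) − s_k) − t_k = (-k**3 + 7*k**2 + 23*k - 42)/(k**5 + 16*k**4 + 101*k**3 + 314*k**2 + 480*k + 288)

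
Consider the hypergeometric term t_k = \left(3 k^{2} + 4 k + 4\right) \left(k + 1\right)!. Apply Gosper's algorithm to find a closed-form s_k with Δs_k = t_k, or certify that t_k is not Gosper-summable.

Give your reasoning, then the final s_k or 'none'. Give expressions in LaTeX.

s_k = \left(3 k - 2\right) \left(k + 1\right)!

t_(k+1)/t_k = (k + 2)*(4*k + 3*(k + 1)**2 + 8)/(3*k**2 + 4*k + 4).
A = k + 2, B = 1, C = k**2 + 4*k/3 + 4/3.
Set up (k + 2)·f(k+1) − (1)·f(k) − (k**2 + 4*k/3 + 4/3) = 0.
From deg A=1, deg B=0, deg C=2: d=1.
Solve for f: f(k) = (3*k - 2)/3 (degree 1 ≤ 1).
R(k) = B(k−1)·f(k)/C(k) = (3*k - 2)/(3*k**2 + 4*k + 4); s_k = R·t_k = (3*k - 2)*factorial(k + 1).
Check: Δs_k = (3*k**2 + 4*k + 4)*factorial(k + 1). ✓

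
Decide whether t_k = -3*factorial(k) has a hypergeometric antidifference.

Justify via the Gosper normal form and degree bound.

No; the degree bound rules out any f.

t_(k+1)/t_k = k + 1.
Gosper form: A/B · C(k+1)/C(k) with A=k + 1, B=1, C=1.
f must satisfy (k + 1)·f(k+1) − (1)·f(k) = 1.
d = -1 from the (1,0,0) case.
deg f ≤ -1 is impossible — no certificate.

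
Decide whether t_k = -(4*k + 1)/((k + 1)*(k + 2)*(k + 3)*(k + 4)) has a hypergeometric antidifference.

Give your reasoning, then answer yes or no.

Step 1: r(k) = (k + 1)*(4*k + 5)/((k + 5)*(4*k + 1)).
Gosper form: A/B · C(k+1)/C(k) with A=k + 1, B=k + 5, C=k + 1/4.
f must satisfy (k + 1)·f(k+1) − (k + 4)·f(k) = k + 1/4.
d = 3 from the (1,1,1) case.
Coefficient equations give f(k) = k*(k**2 + 6*k - 1)/24.
Get s_k = R·t_k = k*(-k**2 - 6*k + 1)/(6*(k + 1)*(k + 2)*(k + 3)) with R(k) = B(k−1)f(k)/C(k) = k*(k + 4)*(k**2 + 6*k - 1)/(6*(4*k + 1)).
Verify: (-4*k - 1)/(k**4 + 10*k**3 + 35*k**2 + 50*k + 24) matches t_k.

Yes. s_k = k*(-k**2 - 6*k + 1)/(6*(k + 1)*(k + 2)*(k + 3)).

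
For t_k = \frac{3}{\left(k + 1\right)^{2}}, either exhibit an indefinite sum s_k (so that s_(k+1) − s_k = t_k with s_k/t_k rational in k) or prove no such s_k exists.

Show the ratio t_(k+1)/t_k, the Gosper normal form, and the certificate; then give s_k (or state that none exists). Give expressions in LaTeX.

no hypergeometric antidifference exists

t_(k+1)/t_k = (k + 1)**2/(k + 2)**2.
Take A(k)=k**2 + 2*k + 1, B(k)=k**2 + 4*k + 4, C(k)=1.
Set up (k**2 + 2*k + 1)·f(k+1) − (k**2 + 2*k + 1)·f(k) − (1) = 0.
deg f ≤ 0 (via 2,2,0).
f = c0 ⇒ A·f(k+1) − B(k−1)·f(k) − C = -1. The system {-1 = 0} is inconsistent; no antidifference.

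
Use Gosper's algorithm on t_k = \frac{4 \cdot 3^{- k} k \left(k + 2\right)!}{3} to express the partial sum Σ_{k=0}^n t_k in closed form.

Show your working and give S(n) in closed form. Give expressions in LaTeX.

S(n) = -8 + \frac{4 \cdot 3^{- n} \left(n + 3\right)!}{3}

The ratio is (k + 1)*(k + 3)/(3*k).
Take A(k)=k/3 + 1, B(k)=1, C(k)=k.
Need (k/3 + 1)·f(k+1) − (1)·f(k) = k.
d = 0 from the (1,0,1) case.
Coefficient equations give f(k) = 3.
Get s_k = R·t_k = 4*factorial(k + 2)/3**k with R(k) = B(k−1)f(k)/C(k) = 3/k.
Check: Δs_k = 4*k*factorial(k + 2)/(3*3**k). ✓
Σ_(k=0)^n t_k = s_(n+1) − s_(0) = (4*3**(-n - 1)*factorial(n + 3)) − (8), i.e. -8 + 4*factorial(n + 3)/(3*3**n).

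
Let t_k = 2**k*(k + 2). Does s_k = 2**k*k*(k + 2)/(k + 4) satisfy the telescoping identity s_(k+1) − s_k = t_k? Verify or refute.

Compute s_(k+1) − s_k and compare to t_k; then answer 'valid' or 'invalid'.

s_(k+1) = 2**(k + 1)*(k + 1)*(k + 3)/(k + 5)
s_(k+1) − s_k = 2**k*(k**3 + 9*k**2 + 28*k + 24)/(k**2 + 9*k + 20)
(s_(k+1) − s_k) − t_k = 2**(k + 1)*(-k**2 - 5*k - 8)/(k**2 + 9*k + 20)

Invalid: residual 2**(k + 1)*(-k**2 - 5*k - 8)/(k**2 + 9*k + 20) ≠ 0.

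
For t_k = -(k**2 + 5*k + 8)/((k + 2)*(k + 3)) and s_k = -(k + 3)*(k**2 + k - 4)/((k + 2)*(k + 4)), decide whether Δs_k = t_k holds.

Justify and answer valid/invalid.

Invalid: residual (5*k**2 + 29*k + 44)/(k**4 + 14*k**3 + 71*k**2 + 154*k + 120) ≠ 0.

s_(k+1) = -(k + 4)*(k + (k + 1)**2 - 3)/((k + 3)*(k + 5))
s_(k+1) − s_k = (-k**4 - 14*k**3 - 68*k**2 - 143*k - 116)/(k**4 + 14*k**3 + 71*k**2 + 154*k + 120)
(s_(k+1) − s_k) − t_k = (5*k**2 + 29*k + 44)/(k**4 + 14*k**3 + 71*k**2 + 154*k + 120)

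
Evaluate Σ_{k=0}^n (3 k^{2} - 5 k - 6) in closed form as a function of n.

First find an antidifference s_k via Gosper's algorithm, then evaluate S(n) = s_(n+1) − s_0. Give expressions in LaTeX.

Step 1: r(k) = (3*k**2 + k - 8)/(3*k**2 - 5*k - 6).
Factor: A=1; B=1; C=k**2 - 5*k/3 - 2.
f must satisfy (1)·f(k+1) − (1)·f(k) = k**2 - 5*k/3 - 2.
From deg A=0, deg B=0, deg C=2: d=3.
Solving with deg f ≤ 3: f(k) = k*(k**2 - 4*k - 3)/3.
Get s_k = R·t_k = k*(k**2 - 4*k - 3) with R(k) = B(k−1)f(k)/C(k) = k*(k**2 - 4*k - 3)/(3*k**2 - 5*k - 6).
Check: Δs_k = 3*k**2 - 5*k - 6. ✓
Σ_(k=0)^n t_k = s_(n+1) − s_(0) = (n**3 - n**2 - 8*n - 6) − (0), i.e. n**3 - n**2 - 8*n - 6.

S(n) = n^{3} - n^{2} - 8 n - 6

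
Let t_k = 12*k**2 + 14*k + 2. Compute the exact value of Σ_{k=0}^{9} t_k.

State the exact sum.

Ratio r(k) = (6*k**2 + 19*k + 14)/(6*k**2 + 7*k + 1).
Factor: A=1; B=1; C=k**2 + 7*k/6 + 1/6.
Solve (1)·f(k+1) − (1)·f(k) = k**2 + 7*k/6 + 1/6.
Degrees (0,0,2) ⇒ d ≤ 3.
Solving with deg f ≤ 3: f(k) = k*(k + 1)*(4*k - 3)/12.
So s_k = (B(k−1)f/C)·t_k = (k*(4*k - 3)/(2*(6*k + 1)))·t_k = k*(4*k**2 + k - 3).
Verify: 12*k**2 + 14*k + 2 matches t_k.
Sum = s_(10) − s_(0); s_(10) = 4070, s_(0) = 0 ⇒ 4070.

Σ = 4070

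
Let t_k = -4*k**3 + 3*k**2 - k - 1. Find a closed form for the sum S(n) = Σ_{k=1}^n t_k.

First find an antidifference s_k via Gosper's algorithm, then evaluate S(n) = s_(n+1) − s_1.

r(k) = (4*k**3 + 9*k**2 + 7*k + 3)/(4*k**3 - 3*k**2 + k + 1) after simplifying.
Factor: A=1; B=1; C=k**3 - 3*k**2/4 + k/4 + 1/4.
Need (1)·f(k+1) − (1)·f(k) = k**3 - 3*k**2/4 + k/4 + 1/4.
Degrees (0,0,3) ⇒ d ≤ 4.
Coefficient equations give f(k) = k**2*(k**2 - 3*k + 3)/4.
So s_k = (B(k−1)f/C)·t_k = (k**2*(k**2 - 3*k + 3)/(4*k**3 - 3*k**2 + k + 1))·t_k = k**2*(-k**2 + 3*k - 3).
Verify: -4*k**3 + 3*k**2 - k - 1 matches t_k.
Telescope: S(n) = s_(n+1) − s_(1) = -n**4 - n**3 - n - 1 − (-1) = -n**4 - n**3 - n.

S(n) = -n**4 - n**3 - n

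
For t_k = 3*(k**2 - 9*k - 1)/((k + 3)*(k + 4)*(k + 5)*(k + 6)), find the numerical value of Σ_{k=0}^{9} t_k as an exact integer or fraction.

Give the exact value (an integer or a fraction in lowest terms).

Σ = -629/5460

r(k) = (k + 3)*(9*k - (k + 1)**2 + 10)/((k + 7)*(-k**2 + 9*k + 1)) after simplifying.
Normal form (A,B,C) = (k + 3, k + 7, k**2 - 9*k - 1).
Solve (k + 3)·f(k+1) − (k + 6)·f(k) = k**2 - 9*k - 1.
d = 3 from the (1,1,2) case.
Coefficient equations give f(k) = -k*(k**2 + 192*k - 133)/180.
Get s_k = R·t_k = k*(-k**2 - 192*k + 133)/(60*(k + 3)*(k + 4)*(k + 5)) with R(k) = B(k−1)f(k)/C(k) = -k*(k + 6)*(k**2 + 192*k - 133)/(180*(k**2 - 9*k - 1)).
Δs = 3*(k**2 - 9*k - 1)/(k**4 + 18*k**3 + 119*k**2 + 342*k + 360), as required.
Σ_(k=0)^(9) t_k = s_(10) − s_(0) = -629/5460 − (0) = -629/5460.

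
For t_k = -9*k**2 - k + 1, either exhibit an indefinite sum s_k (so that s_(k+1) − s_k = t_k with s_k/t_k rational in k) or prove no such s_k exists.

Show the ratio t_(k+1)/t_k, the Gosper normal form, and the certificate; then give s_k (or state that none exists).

t_(k+1)/t_k = (k + 9*(k + 1)**2)/(9*k**2 + k - 1).
A = 1, B = 1, C = k**2 + k/9 - 1/9.
f must satisfy (1)·f(k+1) − (1)·f(k) = k**2 + k/9 - 1/9.
Bound: deg f ≤ 3.
Solving with deg f ≤ 3: f(k) = k**2*(3*k - 4)/9.
Certificate R = B(k−1)f/C = k**2*(3*k - 4)/(9*k**2 + k - 1) gives s_k = k**2*(4 - 3*k).
s_(k+1) − s_k = -9*k**2 - k + 1 = t_k.

s_k = k**2*(4 - 3*k)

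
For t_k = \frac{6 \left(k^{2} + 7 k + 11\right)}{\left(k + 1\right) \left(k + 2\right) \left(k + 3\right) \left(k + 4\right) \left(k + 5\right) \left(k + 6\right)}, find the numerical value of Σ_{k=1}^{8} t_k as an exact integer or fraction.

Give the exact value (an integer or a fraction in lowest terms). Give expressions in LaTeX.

r(k) = (k + 1)*(7*k + (k + 1)**2 + 18)/((k + 7)*(k**2 + 7*k + 11)) after simplifying.
Take A(k)=k + 1, B(k)=k + 7, C(k)=k**2 + 7*k + 11.
Solve (k + 1)·f(k+1) − (k + 6)·f(k) = k**2 + 7*k + 11.
From deg A=1, deg B=1, deg C=2: d=5.
Match coefficients ⇒ f(k) = k*(k + 2)*(k + 4)*(k**2 + 9*k + 23)/45.
Certificate R = B(k−1)f/C = k*(k + 2)*(k + 4)*(k + 6)*(k**2 + 9*k + 23)/(45*(k**2 + 7*k + 11)) gives s_k = 2*k*(k**2 + 9*k + 23)/(15*(k**3 + 9*k**2 + 23*k + 15)).
s_(k+1) − s_k = 6*(k**2 + 7*k + 11)/(k**6 + 21*k**5 + 175*k**4 + 735*k**3 + 1624*k**2 + 1764*k + 720) = t_k.
Σ_(k=1)^(8) t_k = s_(9) − s_(1) = 37/280 − (11/120) = 17/420.

Σ = 17/420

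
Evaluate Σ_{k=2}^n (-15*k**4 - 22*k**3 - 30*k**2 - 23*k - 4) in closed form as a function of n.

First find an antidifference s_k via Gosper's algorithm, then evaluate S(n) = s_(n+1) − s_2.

S(n) = -3*n**5 - 13*n**4 - 26*n**3 - 32*n**2 - 20*n + 94

The ratio is (15*k**4 + 82*k**3 + 186*k**2 + 209*k + 94)/(15*k**4 + 22*k**3 + 30*k**2 + 23*k + 4).
Normal form (A,B,C) = (1, 1, k**4 + 22*k**3/15 + 2*k**2 + 23*k/15 + 4/15).
Solve (1)·f(k+1) − (1)·f(k) = k**4 + 22*k**3/15 + 2*k**2 + 23*k/15 + 4/15.
From deg A=0, deg B=0, deg C=4: d=5.
A polynomial solution: f(k) = k*(3*k**4 - 2*k**3 + 4*k**2 + 2*k - 3)/15.
Then R = B(k−1)f/C = k*(3*k**4 - 2*k**3 + 4*k**2 + 2*k - 3)/(15*k**4 + 22*k**3 + 30*k**2 + 23*k + 4), so s_k = R(k)·t_k = k*(-3*k**4 + 2*k**3 - 4*k**2 - 2*k + 3).
Verify: -15*k**4 - 22*k**3 - 30*k**2 - 23*k - 4 matches t_k.
s_(n+1) = -3*n**5 - 13*n**4 - 26*n**3 - 32*n**2 - 20*n - 4 and s_(2) = -98, so S(n) = -3*n**5 - 13*n**4 - 26*n**3 - 32*n**2 - 20*n + 94.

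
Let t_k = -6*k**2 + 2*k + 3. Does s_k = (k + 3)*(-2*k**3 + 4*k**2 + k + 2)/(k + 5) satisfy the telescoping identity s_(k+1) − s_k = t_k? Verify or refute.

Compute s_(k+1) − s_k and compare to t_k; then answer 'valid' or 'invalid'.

s_(k+1) = (k + 4)*(k - 2*(k + 1)**3 + 4*(k + 1)**2 + 3)/(k + 6)
s_(k+1) − s_k = (-6*k**4 - 56*k**3 - 91*k**2 + 69*k + 64)/(k**2 + 11*k + 30)
(s_(k+1) − s_k) − t_k = 2*(4*k**3 + 32*k**2 - 12*k - 13)/(k**2 + 11*k + 30)

Invalid: residual 2*(4*k**3 + 32*k**2 - 12*k - 13)/(k**2 + 11*k + 30) ≠ 0.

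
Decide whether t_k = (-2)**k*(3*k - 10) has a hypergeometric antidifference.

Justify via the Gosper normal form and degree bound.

Yes. s_k = (-2)**k*(4 - k).

Step 1: r(k) = 2*(7 - 3*k)/(3*k - 10).
Take A(k)=-2, B(k)=1, C(k)=k - 10/3.
f must satisfy (-2)·f(k+1) − (1)·f(k) = k - 10/3.
d = 1 from the (0,0,1) case.
Solve for f: f(k) = -(k - 4)/3 (degree 1 ≤ 1).
Certificate R = B(k−1)f/C = -(k - 4)/(3*k - 10) gives s_k = (-2)**k*(4 - k).
Check: Δs_k = (-2)**k*(3*k - 10). ✓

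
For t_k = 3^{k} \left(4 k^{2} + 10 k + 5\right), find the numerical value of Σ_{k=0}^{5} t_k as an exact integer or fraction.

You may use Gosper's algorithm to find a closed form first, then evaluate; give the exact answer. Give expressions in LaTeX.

r(k) = 3*(4*k**2 + 18*k + 19)/(4*k**2 + 10*k + 5) after simplifying.
A = 3, B = 1, C = k**2 + 5*k/2 + 5/4.
Solve (3)·f(k+1) − (1)·f(k) = k**2 + 5*k/2 + 5/4.
deg f ≤ 2 (via 0,0,2).
Match coefficients ⇒ f(k) = (2*k**2 - k + 1)/4.
So s_k = (B(k−1)f/C)·t_k = ((2*k**2 - k + 1)/(4*k**2 + 10*k + 5))·t_k = 3**k*(2*k**2 - k + 1).
Δs = 3**k*(4*k**2 + 10*k + 5), as required.
Σ_(k=0)^(5) t_k = s_(6) − s_(0) = 48843 − (1) = 48842.

Σ = 48842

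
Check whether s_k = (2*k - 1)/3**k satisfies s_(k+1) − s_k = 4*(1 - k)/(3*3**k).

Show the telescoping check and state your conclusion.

Valid — Δs_k = t_k.

s_(k+1) = (2*k + 1)/(3*3**k)
s_(k+1) − s_k = 4*(1 - k)/(3*3**k)
(s_(k+1) − s_k) − t_k = 0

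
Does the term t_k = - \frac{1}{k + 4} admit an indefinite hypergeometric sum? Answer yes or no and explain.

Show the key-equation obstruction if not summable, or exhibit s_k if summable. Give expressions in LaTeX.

Ratio r(k) = (k + 4)/(k + 5).
Normal form (A,B,C) = (k + 4, k + 5, 1).
Set up (k + 4)·f(k+1) − (k + 4)·f(k) − (1) = 0.
From deg A=1, deg B=1, deg C=0: d=0.
Put f(k) = c0: A·f(k+1) − B(k−1)·f(k) − C = -1; need -1 = 0 — inconsistent ⇒ no f, not summable.

No — the linear system for f has no solution.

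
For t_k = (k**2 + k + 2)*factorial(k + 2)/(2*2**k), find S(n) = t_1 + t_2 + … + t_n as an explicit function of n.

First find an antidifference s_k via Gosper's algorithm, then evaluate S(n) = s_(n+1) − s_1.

S(n) = 2**(-n - 1)*n*factorial(n + 3)

Compute t_(k+1)/t_k: get (k + 3)*(k + (k + 1)**2 + 3)/(2*(k**2 + k + 2)).
Gosper form: A/B · C(k+1)/C(k) with A=k/2 + 3/2, B=1, C=k**2 + k + 2.
Need (k/2 + 3/2)·f(k+1) − (1)·f(k) = k**2 + k + 2.
From deg A=1, deg B=0, deg C=2: d=1.
Solving with deg f ≤ 1: f(k) = 2*(k - 1).
R(k) = B(k−1)·f(k)/C(k) = 2*(k - 1)/(k**2 + k + 2); s_k = R·t_k = (k - 1)*factorial(k + 2)/2**k.
Verify: (k**2 + k + 2)*factorial(k + 2)/(2*2**k) matches t_k.
s_(n+1) = 2**(-n - 1)*n*factorial(n + 3) and s_(1) = 0, so S(n) = 2**(-n - 1)*n*factorial(n + 3).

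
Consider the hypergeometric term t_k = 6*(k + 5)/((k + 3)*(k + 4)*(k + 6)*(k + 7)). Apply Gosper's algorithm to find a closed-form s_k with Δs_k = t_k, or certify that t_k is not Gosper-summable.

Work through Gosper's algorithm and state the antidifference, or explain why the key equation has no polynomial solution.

s_k = k*(k + 9)/(6*(k**2 + 9*k + 18))

Compute t_(k+1)/t_k: get (k + 3)*(k + 6)**2/((k + 5)**2*(k + 8)).
Normal form (A,B,C) = (k + 3, k + 8, k**2 + 10*k + 25).
Set up (k + 3)·f(k+1) − (k + 7)·f(k) − (k**2 + 10*k + 25) = 0.
d = 4 from the (1,1,2) case.
A polynomial solution: f(k) = k*(k + 4)*(k + 5)*(k + 9)/36.
R(k) = B(k−1)·f(k)/C(k) = k*(k + 4)*(k + 7)*(k + 9)/(36*(k + 5)); s_k = R·t_k = k*(k + 9)/(6*(k**2 + 9*k + 18)).
Verify: 6*(k + 5)/(k**4 + 20*k**3 + 145*k**2 + 450*k + 504) matches t_k.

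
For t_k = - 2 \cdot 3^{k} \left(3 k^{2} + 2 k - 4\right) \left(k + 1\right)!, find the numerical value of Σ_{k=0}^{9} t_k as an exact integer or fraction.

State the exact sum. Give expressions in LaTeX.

Σ = -37712753971204

t_(k+1)/t_k = 3*(3*k**3 + 14*k**2 + 17*k + 2)/(3*k**2 + 2*k - 4).
Normal form (A,B,C) = (3*k + 6, 1, k**2 + 2*k/3 - 4/3).
Set up (3*k + 6)·f(k+1) − (1)·f(k) − (k**2 + 2*k/3 - 4/3) = 0.
d = 1 from the (1,0,2) case.
Solving with deg f ≤ 1: f(k) = (k - 2)/3.
Certificate R = B(k−1)f/C = (k - 2)/(3*k**2 + 2*k - 4) gives s_k = -2*3**k*(k - 2)*factorial(k + 1).
Δs = -2*3**k*(3*k**2 + 2*k - 4)*factorial(k + 1), as required.
Sum = s_(10) − s_(0); s_(10) = -37712753971200, s_(0) = 4 ⇒ -37712753971204.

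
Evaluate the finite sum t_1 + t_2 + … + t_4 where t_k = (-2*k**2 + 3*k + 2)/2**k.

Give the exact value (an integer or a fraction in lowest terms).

Σ = -1/2

Step 1: r(k) = (2*k**2 + k - 3)/(2*(2*k**2 - 3*k - 2)).
Take A(k)=1/2, B(k)=1, C(k)=k**2 - 3*k/2 - 1.
Key eq: (1/2)·f(k+1) = (1)·f(k) + (k**2 - 3*k/2 - 1).
Bound: deg f ≤ 2.
Solving with deg f ≤ 2: f(k) = -2*k**2 - k - 1.
R(k) = B(k−1)·f(k)/C(k) = -2*(2*k**2 + k + 1)/((k - 2)*(2*k + 1)); s_k = R·t_k = 2**(1 - k)*(2*k**2 + k + 1).
Verify: (-2*k**2 + 3*k + 2)/2**k matches t_k.
Telescoping: Σ = s_(5) − s_(1) = 7/2 − (4) = -1/2.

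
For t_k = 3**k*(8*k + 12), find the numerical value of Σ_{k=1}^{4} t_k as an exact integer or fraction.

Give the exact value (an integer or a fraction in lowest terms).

Step 1: r(k) = 3*(2*k + 5)/(2*k + 3).
Factor: A=3; B=1; C=k + 3/2.
f must satisfy (3)·f(k+1) − (1)·f(k) = k + 3/2.
Bound: deg f ≤ 1.
A polynomial solution: f(k) = k/2.
So s_k = (B(k−1)f/C)·t_k = (k/(2*k + 3))·t_k = 4*3**k*k.
Δs = 3**k*(8*k + 12), as required.
Sum = s_(5) − s_(1); s_(5) = 4860, s_(1) = 12 ⇒ 4848.

Σ = 4848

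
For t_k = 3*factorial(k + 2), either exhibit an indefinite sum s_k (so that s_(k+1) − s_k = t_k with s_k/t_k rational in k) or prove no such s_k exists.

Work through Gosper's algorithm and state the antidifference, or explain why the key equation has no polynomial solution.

t_(k+1)/t_k = k + 3.
So A=k + 3 and B=1, with C=1.
Key eq: (k + 3)·f(k+1) = (1)·f(k) + (1).
Degrees (1,0,0) ⇒ d ≤ -1.
Bound -1 < 0, so the key equation has no polynomial solution.

none (Gosper's algorithm certifies no s_k)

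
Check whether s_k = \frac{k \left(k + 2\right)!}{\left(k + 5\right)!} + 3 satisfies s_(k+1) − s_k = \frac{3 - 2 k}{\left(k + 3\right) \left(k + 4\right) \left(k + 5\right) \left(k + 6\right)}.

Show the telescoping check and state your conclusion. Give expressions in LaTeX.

s_(k+1) = (k + 1)*factorial(k + 3)/factorial(k + 6) + 3
s_(k+1) − s_k = (3 - 2*k)/((k + 3)*(k + 4)*(k + 5)*(k + 6))
(s_(k+1) − s_k) − t_k = 0

valid; difference matches t_k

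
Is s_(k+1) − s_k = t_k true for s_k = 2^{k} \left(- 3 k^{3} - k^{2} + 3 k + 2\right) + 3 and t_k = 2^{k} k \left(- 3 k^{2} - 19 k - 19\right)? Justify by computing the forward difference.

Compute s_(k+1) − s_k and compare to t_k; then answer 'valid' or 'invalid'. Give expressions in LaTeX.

valid (s_(k+1) − s_k reduces to t_k)

s_(k+1) = 2**(k + 1)*(3*k - 3*(k + 1)**3 - (k + 1)**2 + 5) + 3
s_(k+1) − s_k = 2**k*k*(-3*k**2 - 19*k - 19)
(s_(k+1) − s_k) − t_k = 0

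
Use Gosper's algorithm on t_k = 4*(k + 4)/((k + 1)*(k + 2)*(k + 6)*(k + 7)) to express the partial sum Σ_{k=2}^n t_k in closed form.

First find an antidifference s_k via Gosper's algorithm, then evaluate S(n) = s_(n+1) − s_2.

Ratio r(k) = (k + 1)*(k + 5)*(k + 6)/((k + 3)*(k + 4)*(k + 8)).
So A=k + 1 and B=k + 8, with C=k**4 + 16*k**3 + 95*k**2 + 248*k + 240.
Set up (k + 1)·f(k+1) − (k + 7)·f(k) − (k**4 + 16*k**3 + 95*k**2 + 248*k + 240) = 0.
From deg A=1, deg B=1, deg C=4: d=6.
A polynomial solution: f(k) = k*(k + 2)*(k + 3)*(k + 4)*(k + 5)*(k + 7)/12.
Then R = B(k−1)f/C = k*(k + 2)*(k + 7)**2/(12*(k + 4)), so s_k = R(k)·t_k = k*(k + 7)/(3*(k**2 + 7*k + 6)).
Δs = 4*(k + 4)/(k**4 + 16*k**3 + 83*k**2 + 152*k + 84), as required.
s_(n+1) = (n**2 + 9*n + 8)/(3*(n**2 + 9*n + 14)) and s_(2) = 1/4, so S(n) = (n**2 + 9*n - 10)/(12*(n**2 + 9*n + 14)).

S(n) = (n**2 + 9*n - 10)/(12*(n**2 + 9*n + 14))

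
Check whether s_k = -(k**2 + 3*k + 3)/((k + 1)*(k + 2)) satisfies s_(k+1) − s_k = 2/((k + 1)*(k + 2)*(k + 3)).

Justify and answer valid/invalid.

valid (s_(k+1) − s_k reduces to t_k)

s_(k+1) = (-3*k - (k + 1)**2 - 6)/((k + 2)*(k + 3))
s_(k+1) − s_k = 2/(k**3 + 6*k**2 + 11*k + 6)
(s_(k+1) − s_k) − t_k = 0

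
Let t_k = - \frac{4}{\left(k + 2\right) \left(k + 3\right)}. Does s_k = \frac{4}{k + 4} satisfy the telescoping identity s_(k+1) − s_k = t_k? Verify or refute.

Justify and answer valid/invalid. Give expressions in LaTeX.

Invalid: residual \frac{8 \left(2 k + 7\right)}{k^{4} + 14 k^{3} + 71 k^{2} + 154 k + 120} ≠ 0.

s_(k+1) = 4/(k + 5)
s_(k+1) − s_k = -4/((k + 4)*(k + 5))
(s_(k+1) − s_k) − t_k = 8*(2*k + 7)/(k**4 + 14*k**3 + 71*k**2 + 154*k + 120)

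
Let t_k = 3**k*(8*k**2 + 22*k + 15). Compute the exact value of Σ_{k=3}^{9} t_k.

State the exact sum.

r(k) = 3*(8*k**2 + 38*k + 45)/(8*k**2 + 22*k + 15) after simplifying.
Take A(k)=3, B(k)=1, C(k)=k**2 + 11*k/4 + 15/8.
Set up (3)·f(k+1) − (1)·f(k) − (k**2 + 11*k/4 + 15/8) = 0.
Degrees (0,0,2) ⇒ d ≤ 2.
Match coefficients ⇒ f(k) = (4*k**2 - k + 3)/8.
So s_k = (B(k−1)f/C)·t_k = ((4*k**2 - k + 3)/((2*k + 3)*(4*k + 5)))·t_k = 3**k*(4*k**2 - k + 3).
Verify: 3**k*(8*k**2 + 22*k + 15) matches t_k.
Sum = s_(10) − s_(3); s_(10) = 23206257, s_(3) = 972 ⇒ 23205285.

Σ = 23205285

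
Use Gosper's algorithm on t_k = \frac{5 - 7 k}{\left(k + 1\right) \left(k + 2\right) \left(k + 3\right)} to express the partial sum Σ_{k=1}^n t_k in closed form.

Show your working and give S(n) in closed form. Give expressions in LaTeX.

S(n) = \frac{n \left(1 - 4 n\right)}{3 \left(n^{2} + 5 n + 6\right)}

Step 1: r(k) = (k + 1)*(7*k + 2)/((k + 4)*(7*k - 5)).
Factor: A=k + 1; B=k + 4; C=k - 5/7.
Need (k + 1)·f(k+1) − (k + 3)·f(k) = k - 5/7.
Degrees (1,1,1) ⇒ d ≤ 2.
Coefficient equations give f(k) = k*(k - 11)/14.
R(k) = B(k−1)·f(k)/C(k) = k*(k - 11)*(k + 3)/(2*(7*k - 5)); s_k = R·t_k = k*(11 - k)/(2*(k + 1)*(k + 2)).
Verify: (5 - 7*k)/(k**3 + 6*k**2 + 11*k + 6) matches t_k.
Telescope: S(n) = s_(n+1) − s_(1) = (-n**2 + 9*n + 10)/(2*(n**2 + 5*n + 6)) − (5/6) = n*(1 - 4*n)/(3*(n**2 + 5*n + 6)).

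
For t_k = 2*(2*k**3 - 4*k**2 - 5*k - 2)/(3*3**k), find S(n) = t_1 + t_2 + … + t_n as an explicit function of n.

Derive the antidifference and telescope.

S(n) = 3**(-n - 1)*(-5*3**n - 2*n**3 - 5*n**2 - n + 5)

Ratio r(k) = (2*k**3 + 2*k**2 - 7*k - 9)/(3*(2*k**3 - 4*k**2 - 5*k - 2)).
Take A(k)=1/3, B(k)=1, C(k)=k**3 - 2*k**2 - 5*k/2 - 1.
Key eq: (1/3)·f(k+1) = (1)·f(k) + (k**3 - 2*k**2 - 5*k/2 - 1).
Bound: deg f ≤ 3.
Solve for f: f(k) = -3*(2*k**3 - k**2 - 3*k - 3)/4 (degree 3 ≤ 3).
Get s_k = R·t_k = (-2*k**3 + k**2 + 3*k + 3)/3**k with R(k) = B(k−1)f(k)/C(k) = -3*(2*k**3 - k**2 - 3*k - 3)/(2*(2*k**3 - 4*k**2 - 5*k - 2)).
s_(k+1) − s_k = 2*(2*k**3 - 4*k**2 - 5*k - 2)/(3*3**k) = t_k.
Evaluate: s_(n+1) = 3**(-n - 1)*(-2*n**3 - 5*n**2 - n + 5); subtract s_(1) = 5/3 ⇒ S(n) = 3**(-n - 1)*(-5*3**n - 2*n**3 - 5*n**2 - n + 5).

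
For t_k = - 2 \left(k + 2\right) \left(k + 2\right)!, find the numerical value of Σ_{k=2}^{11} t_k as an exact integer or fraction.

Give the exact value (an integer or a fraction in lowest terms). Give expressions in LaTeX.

t_(k+1)/t_k = (k + 3)**2/(k + 2).
Take A(k)=k + 3, B(k)=1, C(k)=k + 2.
Solve (k + 3)·f(k+1) − (1)·f(k) = k + 2.
From deg A=1, deg B=0, deg C=1: d=0.
Solving with deg f ≤ 0: f(k) = 1.
Certificate R = B(k−1)f/C = 1/(k + 2) gives s_k = -2*factorial(k + 2).
Verify: -2*(k + 2)*factorial(k + 2) matches t_k.
Σ_(k=2)^(11) t_k = s_(12) − s_(2) = -174356582400 − (-48) = -174356582352.

Σ = -174356582352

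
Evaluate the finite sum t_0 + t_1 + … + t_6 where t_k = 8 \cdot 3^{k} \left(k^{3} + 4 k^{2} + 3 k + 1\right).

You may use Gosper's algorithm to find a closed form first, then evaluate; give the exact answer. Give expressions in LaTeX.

Σ = 2788424

Ratio r(k) = 3*(k**3 + 7*k**2 + 14*k + 9)/(k**3 + 4*k**2 + 3*k + 1).
Gosper form: A/B · C(k+1)/C(k) with A=3, B=1, C=k**3 + 4*k**2 + 3*k + 1.
Set up (3)·f(k+1) − (1)·f(k) − (k**3 + 4*k**2 + 3*k + 1) = 0.
Bound: deg f ≤ 3.
A polynomial solution: f(k) = (2*k + 1)*(2*k**2 - 2*k + 1)/8.
Then R = B(k−1)f/C = (2*k + 1)*(2*k**2 - 2*k + 1)/(8*(k**3 + 4*k**2 + 3*k + 1)), so s_k = R(k)·t_k = 3**k*(4*k**3 - 2*k**2 + 1).
s_(k+1) − s_k = 8*3**k*(k**3 + 4*k**2 + 3*k + 1) = t_k.
Evaluate s at k=7 and k=0: 2788425 and 1; difference 2788424.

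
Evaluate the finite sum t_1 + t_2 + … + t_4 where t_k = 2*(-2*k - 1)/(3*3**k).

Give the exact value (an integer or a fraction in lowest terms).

Σ = -104/81

The ratio is (2*k + 3)/(3*(2*k + 1)).
Factor: A=1/3; B=1; C=k + 1/2.
Solve (1/3)·f(k+1) − (1)·f(k) = k + 1/2.
Bound: deg f ≤ 1.
Solving with deg f ≤ 1: f(k) = -3*(k + 1)/2.
Certificate R = B(k−1)f/C = -3*(k + 1)/(2*k + 1) gives s_k = 2*(k + 1)/3**k.
Verify: 2*(-2*k - 1)/(3*3**k) matches t_k.
Σ_(k=1)^(4) t_k = s_(5) − s_(1) = 4/81 − (4/3) = -104/81.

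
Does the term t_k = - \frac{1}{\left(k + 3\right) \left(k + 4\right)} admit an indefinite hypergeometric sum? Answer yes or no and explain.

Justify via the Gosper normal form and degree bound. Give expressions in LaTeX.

The ratio is (k + 3)/(k + 5).
So A=k + 3 and B=k + 5, with C=1.
Key eq: (k + 3)·f(k+1) = (k + 4)·f(k) + (1).
d = 1 from the (1,1,0) case.
A polynomial solution: f(k) = k/3.
Get s_k = R·t_k = -k/(3*k + 9) with R(k) = B(k−1)f(k)/C(k) = k*(k + 4)/3.
Check: Δs_k = -1/(k**2 + 7*k + 12). ✓

Yes. s_k = - \frac{k}{3 k + 9}.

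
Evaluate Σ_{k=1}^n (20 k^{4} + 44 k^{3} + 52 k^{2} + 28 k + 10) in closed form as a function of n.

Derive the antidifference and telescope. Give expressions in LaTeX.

S(n) = n \left(4 n^{4} + 21 n^{3} + 46 n^{2} + 51 n + 32\right)

r(k) = (10*k**4 + 62*k**3 + 152*k**2 + 172*k + 77)/(10*k**4 + 22*k**3 + 26*k**2 + 14*k + 5) after simplifying.
So A=1 and B=1, with C=k**4 + 11*k**3/5 + 13*k**2/5 + 7*k/5 + 1/2.
Need (1)·f(k+1) − (1)·f(k) = k**4 + 11*k**3/5 + 13*k**2/5 + 7*k/5 + 1/2.
From deg A=0, deg B=0, deg C=4: d=5.
A polynomial solution: f(k) = k*(4*k**4 + k**3 + 2*k**2 - k + 4)/20.
R(k) = B(k−1)·f(k)/C(k) = k*(4*k**4 + k**3 + 2*k**2 - k + 4)/(2*(10*k**4 + 22*k**3 + 26*k**2 + 14*k + 5)); s_k = R·t_k = k*(4*k**4 + k**3 + 2*k**2 - k + 4).
Verify: 20*k**4 + 44*k**3 + 52*k**2 + 28*k + 10 matches t_k.
Evaluate: s_(n+1) = 4*n**5 + 21*n**4 + 46*n**3 + 51*n**2 + 32*n + 10; subtract s_(1) = 10 ⇒ S(n) = n*(4*n**4 + 21*n**3 + 46*n**2 + 51*n + 32).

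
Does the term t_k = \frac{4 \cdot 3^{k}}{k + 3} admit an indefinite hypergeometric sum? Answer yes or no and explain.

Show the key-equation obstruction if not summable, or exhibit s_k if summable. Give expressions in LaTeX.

r(k) = 3*(k + 3)/(k + 4) after simplifying.
Factor: A=3*k + 9; B=k + 4; C=1.
Solve (3*k + 9)·f(k+1) − (k + 3)·f(k) = 1.
d = -1 from the (1,1,0) case.
Negative degree bound (-1): no f exists, t_k not Gosper-summable.

No; the degree bound rules out any f.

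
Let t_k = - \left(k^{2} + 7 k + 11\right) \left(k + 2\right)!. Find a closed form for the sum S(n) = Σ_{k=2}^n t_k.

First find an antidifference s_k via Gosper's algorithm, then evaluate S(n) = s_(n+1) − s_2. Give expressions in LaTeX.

r(k) = (k + 3)*(7*k + (k + 1)**2 + 18)/(k**2 + 7*k + 11) after simplifying.
Take A(k)=k + 3, B(k)=1, C(k)=k**2 + 7*k + 11.
Set up (k + 3)·f(k+1) − (1)·f(k) − (k**2 + 7*k + 11) = 0.
From deg A=1, deg B=0, deg C=2: d=1.
A polynomial solution: f(k) = k + 4.
Then R = B(k−1)f/C = (k + 4)/(k**2 + 7*k + 11), so s_k = R(k)·t_k = -(k + 4)*factorial(k + 2).
Check: Δs_k = -(k**2 + 7*k + 11)*factorial(k + 2). ✓
Telescope: S(n) = s_(n+1) − s_(2) = -(n + 5)*factorial(n + 3) − (-144) = -n*factorial(n + 3) - 5*factorial(n + 3) + 144.

S(n) = - n \left(n + 3\right)! - 5 \left(n + 3\right)! + 144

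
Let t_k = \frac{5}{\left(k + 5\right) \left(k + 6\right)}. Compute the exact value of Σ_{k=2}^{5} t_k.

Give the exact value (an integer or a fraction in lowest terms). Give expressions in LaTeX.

r(k) = (k + 5)/(k + 7) after simplifying.
Take A(k)=k + 5, B(k)=k + 7, C(k)=1.
f must satisfy (k + 5)·f(k+1) − (k + 6)·f(k) = 1.
d = 1 from the (1,1,0) case.
Solve for f: f(k) = k/5 (degree 1 ≤ 1).
Get s_k = R·t_k = k/(k + 5) with R(k) = B(k−1)f(k)/C(k) = k*(k + 6)/5.
s_(k+1) − s_k = 5/(k**2 + 11*k + 30) = t_k.
Evaluate s at k=6 and k=2: 6/11 and 2/7; difference 20/77.

Σ = 20/77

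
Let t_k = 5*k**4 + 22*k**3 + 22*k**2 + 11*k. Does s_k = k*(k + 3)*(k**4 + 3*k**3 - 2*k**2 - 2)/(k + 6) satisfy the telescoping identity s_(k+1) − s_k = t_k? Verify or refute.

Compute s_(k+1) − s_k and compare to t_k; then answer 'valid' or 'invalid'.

Invalid: residual 3*k*(-4*k**4 - 49*k**3 - 156*k**2 - 143*k - 68)/(k**2 + 13*k + 42) ≠ 0.

s_(k+1) = k*(k**5 + 12*k**4 + 52*k**3 + 102*k**2 + 97*k + 36)/(k + 7)
s_(k+1) − s_k = k*(5*k**5 + 75*k**4 + 371*k**3 + 753*k**2 + 638*k + 258)/(k**2 + 13*k + 42)
(s_(k+1) − s_k) − t_k = 3*k*(-4*k**4 - 49*k**3 - 156*k**2 - 143*k - 68)/(k**2 + 13*k + 42)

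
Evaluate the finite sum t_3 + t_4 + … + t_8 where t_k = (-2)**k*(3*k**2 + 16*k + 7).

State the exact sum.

Σ = 59232

The ratio is 2*(-3*k**2 - 22*k - 26)/(3*k**2 + 16*k + 7).
So A=-2 and B=1, with C=k**2 + 16*k/3 + 7/3.
Need (-2)·f(k+1) − (1)·f(k) = k**2 + 16*k/3 + 7/3.
Bound: deg f ≤ 2.
Solving with deg f ≤ 2: f(k) = -(k**2 + 4*k - 1)/3.
Then R = B(k−1)f/C = -(k**2 + 4*k - 1)/(3*k**2 + 16*k + 7), so s_k = R(k)·t_k = (-2)**k*(-k**2 - 4*k + 1).
s_(k+1) − s_k = (-2)**k*(3*k**2 + 16*k + 7) = t_k.
Evaluate s at k=9 and k=3: 59392 and 160; difference 59232.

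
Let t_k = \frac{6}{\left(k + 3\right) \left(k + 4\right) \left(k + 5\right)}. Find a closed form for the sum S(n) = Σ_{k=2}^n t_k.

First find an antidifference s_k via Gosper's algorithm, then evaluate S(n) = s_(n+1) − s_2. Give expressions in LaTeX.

S(n) = \frac{n^{2} + 9 n - 10}{10 \left(n^{2} + 9 n + 20\right)}

The ratio is (k + 3)/(k + 6).
Take A(k)=k + 3, B(k)=k + 6, C(k)=1.
f must satisfy (k + 3)·f(k+1) − (k + 5)·f(k) = 1.
Bound: deg f ≤ 2.
Match coefficients ⇒ f(k) = k*(k + 7)/24.
Get s_k = R·t_k = k*(k + 7)/(4*(k + 3)*(k + 4)) with R(k) = B(k−1)f(k)/C(k) = k*(k + 5)*(k + 7)/24.
Δs = 6/(k**3 + 12*k**2 + 47*k + 60), as required.
s_(n+1) = (n**2 + 9*n + 8)/(4*(n**2 + 9*n + 20)) and s_(2) = 3/20, so S(n) = (n**2 + 9*n - 10)/(10*(n**2 + 9*n + 20)).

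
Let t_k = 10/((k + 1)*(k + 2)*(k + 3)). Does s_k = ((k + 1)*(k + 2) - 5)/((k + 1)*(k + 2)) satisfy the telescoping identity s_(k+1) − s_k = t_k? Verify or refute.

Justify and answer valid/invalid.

valid (s_(k+1) − s_k reduces to t_k)

s_(k+1) = ((k + 2)*(k + 3) - 5)/((k + 2)*(k + 3))
s_(k+1) − s_k = 10/(k**3 + 6*k**2 + 11*k + 6)
(s_(k+1) − s_k) − t_k = 0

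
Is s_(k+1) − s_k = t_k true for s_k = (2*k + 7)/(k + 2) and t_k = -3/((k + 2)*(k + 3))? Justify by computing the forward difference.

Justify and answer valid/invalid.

s_(k+1) = (2*k + 9)/(k + 3)
s_(k+1) − s_k = -3/(k**2 + 5*k + 6)
(s_(k+1) − s_k) − t_k = 0

valid; difference matches t_k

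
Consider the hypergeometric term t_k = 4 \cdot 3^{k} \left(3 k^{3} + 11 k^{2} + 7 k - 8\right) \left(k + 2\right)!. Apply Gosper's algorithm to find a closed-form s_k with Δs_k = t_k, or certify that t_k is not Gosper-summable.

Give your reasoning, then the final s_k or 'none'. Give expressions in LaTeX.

s_k = 4 \cdot 3^{k} \left(k^{2} - k - 1\right) \left(k + 2\right)!

Step 1: r(k) = 3*(3*k**4 + 29*k**3 + 98*k**2 + 127*k + 39)/(3*k**3 + 11*k**2 + 7*k - 8).
Take A(k)=3*k + 9, B(k)=1, C(k)=k**3 + 11*k**2/3 + 7*k/3 - 8/3.
Need (3*k + 9)·f(k+1) − (1)·f(k) = k**3 + 11*k**2/3 + 7*k/3 - 8/3.
From deg A=1, deg B=0, deg C=3: d=2.
Solve for f: f(k) = (k**2 - k - 1)/3 (degree 2 ≤ 2).
R(k) = B(k−1)·f(k)/C(k) = (k**2 - k - 1)/(3*k**3 + 11*k**2 + 7*k - 8); s_k = R·t_k = 4*3**k*(k**2 - k - 1)*factorial(k + 2).
Check: Δs_k = 4*3**k*(3*k**3 + 11*k**2 + 7*k - 8)*factorial(k + 2). ✓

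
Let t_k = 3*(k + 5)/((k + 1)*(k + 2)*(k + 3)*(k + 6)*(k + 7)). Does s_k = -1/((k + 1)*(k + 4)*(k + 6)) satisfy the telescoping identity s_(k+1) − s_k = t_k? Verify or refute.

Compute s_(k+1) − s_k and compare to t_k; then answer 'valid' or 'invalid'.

s_(k+1) = -1/((k + 2)*(k + 5)*(k + 7))
s_(k+1) − s_k = (3*k**2 + 25*k + 46)/(k**6 + 25*k**5 + 247*k**4 + 1219*k**3 + 3112*k**2 + 3796*k + 1680)
(s_(k+1) − s_k) − t_k = 2*(-4*k**2 - 37*k - 81)/(k**7 + 28*k**6 + 322*k**5 + 1960*k**4 + 6769*k**3 + 13132*k**2 + 13068*k + 5040)

Invalid: residual 2*(-4*k**2 - 37*k - 81)/(k**7 + 28*k**6 + 322*k**5 + 1960*k**4 + 6769*k**3 + 13132*k**2 + 13068*k + 5040) ≠ 0.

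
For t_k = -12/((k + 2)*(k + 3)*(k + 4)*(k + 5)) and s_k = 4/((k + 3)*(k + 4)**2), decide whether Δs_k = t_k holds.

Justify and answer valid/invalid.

Invalid: residual 8*(4*k + 17)/(k**6 + 23*k**5 + 217*k**4 + 1073*k**3 + 2926*k**2 + 4160*k + 2400) ≠ 0.

s_(k+1) = 4/((k + 4)*(k + 5)**2)
s_(k+1) − s_k = 4*(-3*k - 13)/(k**5 + 21*k**4 + 175*k**3 + 723*k**2 + 1480*k + 1200)
(s_(k+1) − s_k) − t_k = 8*(4*k + 17)/(k**6 + 23*k**5 + 217*k**4 + 1073*k**3 + 2926*k**2 + 4160*k + 2400)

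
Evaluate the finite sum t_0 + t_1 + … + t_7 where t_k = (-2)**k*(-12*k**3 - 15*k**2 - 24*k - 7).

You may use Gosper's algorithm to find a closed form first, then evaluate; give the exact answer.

r(k) = 2*(-12*k**3 - 51*k**2 - 90*k - 58)/(12*k**3 + 15*k**2 + 24*k + 7) after simplifying.
A = -2, B = 1, C = k**3 + 5*k**2/4 + 2*k + 7/12.
Solve (-2)·f(k+1) − (1)·f(k) = k**3 + 5*k**2/4 + 2*k + 7/12.
deg f ≤ 3 (via 0,0,3).
Solving with deg f ≤ 3: f(k) = -(4*k**3 - 3*k**2 + 4*k - 1)/12.
Certificate R = B(k−1)f/C = -(4*k**3 - 3*k**2 + 4*k - 1)/(12*k**3 + 15*k**2 + 24*k + 7) gives s_k = (-2)**k*(4*k**3 - 3*k**2 + 4*k - 1).
Check: Δs_k = (-2)**k*(-12*k**3 - 15*k**2 - 24*k - 7). ✓
Σ_(k=0)^(7) t_k = s_(8) − s_(0) = 483072 − (-1) = 483073.

Σ = 483073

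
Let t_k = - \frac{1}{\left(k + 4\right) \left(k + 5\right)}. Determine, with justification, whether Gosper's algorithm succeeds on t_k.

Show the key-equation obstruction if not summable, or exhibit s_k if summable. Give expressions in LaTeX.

Step 1: r(k) = (k + 4)/(k + 6).
Gosper form: A/B · C(k+1)/C(k) with A=k + 4, B=k + 6, C=1.
Need (k + 4)·f(k+1) − (k + 5)·f(k) = 1.
From deg A=1, deg B=1, deg C=0: d=1.
Solving with deg f ≤ 1: f(k) = k/4.
Then R = B(k−1)f/C = k*(k + 5)/4, so s_k = R(k)·t_k = -k/(4*k + 16).
Δs = -1/(k**2 + 9*k + 20), as required.

Yes. s_k = - \frac{k}{4 k + 16}.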